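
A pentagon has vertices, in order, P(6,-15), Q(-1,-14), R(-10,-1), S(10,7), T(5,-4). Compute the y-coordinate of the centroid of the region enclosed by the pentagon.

Apply Gauss's area formula. First the cross-terms c_i = x_i·y_{i+1} − x_{i+1}·y_i:
  -99, -139, -60, -75, -51  ⇒  2A = -424, A = -212.
Then Σ (y_i + y_{i+1})·c_i = 5340, so ȳ = 5340 / (6·(-212)) = -445/106.

-445/106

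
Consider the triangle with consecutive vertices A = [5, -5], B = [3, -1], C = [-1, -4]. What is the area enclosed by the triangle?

11

Apply Gauss's area formula: 2A = Σ (x_i·y_{i+1} − x_{i+1}·y_i), indices taken mod 3.
Cross-terms: 10, -13, 25  ⇒  Σ = 22
Area = |Σ|/2 = 11.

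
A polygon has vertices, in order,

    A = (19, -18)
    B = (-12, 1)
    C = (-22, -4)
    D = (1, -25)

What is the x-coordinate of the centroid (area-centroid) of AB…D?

-481/204

Apply the shoelace (surveyor's) formula. First the cross-terms c_i = x_i·y_{i+1} − x_{i+1}·y_i:
  -197, 70, 554, 457  ⇒  2A = 884, A = 442.
Then Σ (x_i + x_{i+1})·c_i = -6253, so x̄ = -6253 / (6·442) = -481/204.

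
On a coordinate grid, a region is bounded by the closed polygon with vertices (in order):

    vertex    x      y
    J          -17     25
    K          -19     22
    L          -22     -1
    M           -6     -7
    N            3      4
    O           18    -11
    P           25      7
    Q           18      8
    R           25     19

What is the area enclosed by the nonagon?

1104.5

Apply the shoelace formula: 2A = Σ (x_i·y_{i+1} − x_{i+1}·y_i), indices taken mod 9.
Cross-terms: 101, 503, 148, -3, -105, 401, 74, 142, 948  ⇒  Σ = 2209
Area = |Σ|/2 = 1104.5.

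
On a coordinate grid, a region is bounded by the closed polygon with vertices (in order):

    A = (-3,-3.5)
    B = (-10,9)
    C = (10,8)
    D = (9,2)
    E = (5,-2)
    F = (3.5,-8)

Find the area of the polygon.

190.625

Apply Gauss's area formula: 2A = Σ (x_i·y_{i+1} − x_{i+1}·y_i), indices taken mod 6.
Cross-terms: -62, -170, -52, -28, -33, -36.25  ⇒  Σ = -381.25
Area = |Σ|/2 = 190.625.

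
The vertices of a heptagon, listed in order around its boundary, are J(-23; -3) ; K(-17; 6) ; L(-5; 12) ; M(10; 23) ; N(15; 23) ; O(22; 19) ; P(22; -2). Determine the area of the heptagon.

754

J→K: (-23)(6) − (-17)(-3) = -189
K→L: (-17)(12) − (-5)(6) = -174
L→M: (-5)(23) − (10)(12) = -235
M→N: (10)(23) − (15)(23) = -115
N→O: (15)(19) − (22)(23) = -221
O→P: (22)(-2) − (22)(19) = -462
P→J: (22)(-3) − (-23)(-2) = -112
Σ = -1508
Area = |Σ|/2 = 754.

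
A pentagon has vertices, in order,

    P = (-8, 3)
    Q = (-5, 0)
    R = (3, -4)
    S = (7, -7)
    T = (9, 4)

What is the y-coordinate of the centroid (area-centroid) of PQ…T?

Apply Gauss's area formula. First the cross-terms c_i = x_i·y_{i+1} − x_{i+1}·y_i:
  15, 20, 7, 91, 59  ⇒  2A = 192, A = 96.
Then Σ (y_i + y_{i+1})·c_i = 28, so ȳ = 28 / (6·96) = 7/144.

7/144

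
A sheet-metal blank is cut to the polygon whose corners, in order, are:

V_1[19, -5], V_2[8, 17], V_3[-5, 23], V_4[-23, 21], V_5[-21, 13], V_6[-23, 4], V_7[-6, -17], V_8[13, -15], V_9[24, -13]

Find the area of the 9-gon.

1228.5

Σ = (363) + (269) + (424) + (142) + (215) + (415) + (311) + (191) + (127) = 2457
Area = |Σ|/2 = 1228.5.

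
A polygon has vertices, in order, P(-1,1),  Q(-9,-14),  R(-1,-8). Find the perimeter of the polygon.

36

|PQ| = √((-8)² + (-15)²) = √289 = 17
|QR| = √((8)² + (6)²) = √100 = 10
|RP| = √((0)² + (9)²) = √81 = 9
Perimeter = 17 + 10 + 9 = 36.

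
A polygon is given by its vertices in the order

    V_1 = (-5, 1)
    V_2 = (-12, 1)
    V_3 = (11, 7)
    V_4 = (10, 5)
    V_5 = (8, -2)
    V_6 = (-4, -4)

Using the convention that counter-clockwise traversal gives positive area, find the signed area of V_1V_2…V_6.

-113.5

Apply the shoelace formula: 2A = Σ (x_i·y_{i+1} − x_{i+1}·y_i), indices taken mod 6.
Cross-terms: 7, -95, -15, -60, -40, -24  ⇒  Σ = -227
Signed area = Σ/2 = -113.5 (negative ⇒ clockwise traversal).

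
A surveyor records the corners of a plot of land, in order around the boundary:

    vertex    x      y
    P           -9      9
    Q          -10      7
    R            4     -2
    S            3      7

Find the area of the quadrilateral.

71.5

Apply the shoelace (surveyor's) formula: 2A = Σ (x_i·y_{i+1} − x_{i+1}·y_i), indices taken mod 4.
Cross-terms: 27, -8, 34, 90  ⇒  Σ = 143
Area = |Σ|/2 = 71.5.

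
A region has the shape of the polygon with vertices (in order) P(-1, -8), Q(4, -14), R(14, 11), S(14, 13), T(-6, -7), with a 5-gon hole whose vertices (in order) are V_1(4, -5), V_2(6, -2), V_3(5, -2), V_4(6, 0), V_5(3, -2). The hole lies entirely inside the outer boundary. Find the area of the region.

Outer boundary:
Σ = (46) + (240) + (28) + (-20) + (41) = 335
Area = |Σ|/2 = 167.5.
Hole:
Apply the surveyor's formula: 2A = Σ (x_i·y_{i+1} − x_{i+1}·y_i), indices taken mod 5.
Σ = (22) + (-2) + (12) + (-12) + (-7) = 13
Area = |Σ|/2 = 6.5.
Net area = 167.5 − 6.5 = 161.

161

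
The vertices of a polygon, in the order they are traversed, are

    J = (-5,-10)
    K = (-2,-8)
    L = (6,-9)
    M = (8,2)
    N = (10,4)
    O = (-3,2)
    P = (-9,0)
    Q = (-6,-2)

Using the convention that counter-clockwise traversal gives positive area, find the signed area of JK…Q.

150

Σ = (20) + (66) + (84) + (12) + (32) + (18) + (18) + (50) = 300
Signed area = Σ/2 = 150 (positive ⇒ counter-clockwise traversal).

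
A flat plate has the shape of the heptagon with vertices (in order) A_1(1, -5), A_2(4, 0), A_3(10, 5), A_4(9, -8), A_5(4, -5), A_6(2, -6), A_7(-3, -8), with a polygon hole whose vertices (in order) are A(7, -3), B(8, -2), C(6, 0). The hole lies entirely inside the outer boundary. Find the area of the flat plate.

Outer boundary:
Apply the shoelace formula: 2A = Σ (x_i·y_{i+1} − x_{i+1}·y_i), indices taken mod 7.
A_1→A_2: (1)(0) − (4)(-5) = 20
A_2→A_3: (4)(5) − (10)(0) = 20
A_3→A_4: (10)(-8) − (9)(5) = -125
A_4→A_5: (9)(-5) − (4)(-8) = -13
A_5→A_6: (4)(-6) − (2)(-5) = -14
A_6→A_7: (2)(-8) − (-3)(-6) = -34
A_7→A_1: (-3)(-5) − (1)(-8) = 23
Σ = -123
Area = |Σ|/2 = 61.5.
Hole:
Apply the shoelace formula: 2A = Σ (x_i·y_{i+1} − x_{i+1}·y_i), indices taken mod 3.
Cross-terms: 10, 12, -18  ⇒  Σ = 4
Area = |Σ|/2 = 2.
Net area = 61.5 − 2 = 59.5.

59.5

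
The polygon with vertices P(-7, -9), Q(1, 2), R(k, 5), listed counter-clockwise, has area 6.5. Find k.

2

The doubled signed area Σ (x_i y_{i+1} − x_{i+1} y_i) is linear in k.
With k=0 it equals 35; the coefficient of k is -11 (from the two edges through R).
So -11·k + 35 = 2·6.5 = 13 ⇒ k = 2.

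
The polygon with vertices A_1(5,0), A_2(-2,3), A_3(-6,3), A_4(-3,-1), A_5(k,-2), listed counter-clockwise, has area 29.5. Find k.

1

The doubled signed area Σ (x_i y_{i+1} − x_{i+1} y_i) is linear in k.
With k=0 it equals 58; the coefficient of k is 1 (from the two edges through A_5).
So 1·k + 58 = 2·29.5 = 59 ⇒ k = 1.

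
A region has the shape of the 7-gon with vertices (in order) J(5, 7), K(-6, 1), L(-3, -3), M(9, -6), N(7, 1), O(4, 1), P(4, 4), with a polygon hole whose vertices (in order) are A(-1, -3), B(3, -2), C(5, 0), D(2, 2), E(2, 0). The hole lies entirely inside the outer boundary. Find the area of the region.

Outer boundary:
Apply Gauss's area formula: 2A = Σ (x_i·y_{i+1} − x_{i+1}·y_i), indices taken mod 7.
Σ = (47) + (21) + (45) + (51) + (3) + (12) + (8) = 187
Area = |Σ|/2 = 93.5.
Hole:
Cross-terms: 11, 10, 10, -4, -6  ⇒  Σ = 21
Area = |Σ|/2 = 10.5.
Net area = 93.5 − 10.5 = 83.

83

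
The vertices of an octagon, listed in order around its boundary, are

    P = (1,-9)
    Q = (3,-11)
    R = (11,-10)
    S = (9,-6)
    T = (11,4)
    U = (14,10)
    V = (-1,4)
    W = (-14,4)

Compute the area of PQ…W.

263.5

Apply the surveyor's formula: 2A = Σ (x_i·y_{i+1} − x_{i+1}·y_i), indices taken mod 8.
Σ = (16) + (91) + (24) + (102) + (54) + (66) + (52) + (122) = 527
Area = |Σ|/2 = 263.5.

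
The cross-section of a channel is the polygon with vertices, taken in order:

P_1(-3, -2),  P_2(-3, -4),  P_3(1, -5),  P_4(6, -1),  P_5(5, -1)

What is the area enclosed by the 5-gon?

Apply the surveyor's formula: 2A = Σ (x_i·y_{i+1} − x_{i+1}·y_i), indices taken mod 5.
P_1→P_2: (-3)(-4) − (-3)(-2) = 6
P_2→P_3: (-3)(-5) − (1)(-4) = 19
P_3→P_4: (1)(-1) − (6)(-5) = 29
P_4→P_5: (6)(-1) − (5)(-1) = -1
P_5→P_1: (5)(-2) − (-3)(-1) = -13
Σ = 40
Area = |Σ|/2 = 20.

20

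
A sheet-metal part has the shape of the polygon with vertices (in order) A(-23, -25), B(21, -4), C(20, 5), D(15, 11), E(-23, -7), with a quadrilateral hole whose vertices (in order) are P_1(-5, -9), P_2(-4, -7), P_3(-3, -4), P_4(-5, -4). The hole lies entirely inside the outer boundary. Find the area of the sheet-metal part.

749

Outer boundary:
Apply the shoelace (surveyor's) formula: 2A = Σ (x_i·y_{i+1} − x_{i+1}·y_i), indices taken mod 5.
Σ = (617) + (185) + (145) + (148) + (414) = 1509
Area = |Σ|/2 = 754.5.
Hole:
Apply Gauss's area formula: 2A = Σ (x_i·y_{i+1} − x_{i+1}·y_i), indices taken mod 4.
P_1→P_2: (-5)(-7) − (-4)(-9) = -1
P_2→P_3: (-4)(-4) − (-3)(-7) = -5
P_3→P_4: (-3)(-4) − (-5)(-4) = -8
P_4→P_1: (-5)(-9) − (-5)(-4) = 25
Σ = 11
Area = |Σ|/2 = 5.5.
Net area = 754.5 − 5.5 = 749.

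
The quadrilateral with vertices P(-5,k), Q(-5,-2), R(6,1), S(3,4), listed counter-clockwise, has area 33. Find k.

1

Write out the shoelace sum; only the two edges meeting at P involve k:
2·Area = [(3·k − (-5)·4) + ((-5)·(-2) − (-5)·k)] + 28
       = 8·k + 58 = 66
⇒ k = 1.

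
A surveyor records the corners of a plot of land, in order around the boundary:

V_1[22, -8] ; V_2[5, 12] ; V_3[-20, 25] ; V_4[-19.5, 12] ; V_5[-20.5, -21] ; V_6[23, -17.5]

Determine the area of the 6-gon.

1307.375

Σ = (304) + (365) + (247.5) + (655.5) + (841.75) + (201) = 2614.75
Area = |Σ|/2 = 1307.375.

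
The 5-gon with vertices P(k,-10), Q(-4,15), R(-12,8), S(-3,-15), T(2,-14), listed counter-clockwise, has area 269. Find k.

Write out the shoelace sum; only the two edges meeting at P involve k:
2·Area = [(2·(-10) − k·(-14)) + (k·15 − (-4)·(-10))] + 424
       = 29·k + 364 = 538
⇒ k = 6.

6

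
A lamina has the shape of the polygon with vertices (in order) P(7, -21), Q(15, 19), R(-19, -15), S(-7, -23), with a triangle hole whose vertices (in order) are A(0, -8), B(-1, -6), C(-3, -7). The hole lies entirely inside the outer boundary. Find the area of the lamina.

Outer boundary:
Cross-terms: 448, 136, 332, 308  ⇒  Σ = 1224
Area = |Σ|/2 = 612.
Hole:
Σ = (-8) + (-11) + (24) = 5
Area = |Σ|/2 = 2.5.
Net area = 612 − 2.5 = 609.5.

609.5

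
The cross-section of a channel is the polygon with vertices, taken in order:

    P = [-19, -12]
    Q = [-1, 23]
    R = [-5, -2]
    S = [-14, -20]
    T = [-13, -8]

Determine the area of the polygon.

202

Apply Gauss's area formula: 2A = Σ (x_i·y_{i+1} − x_{i+1}·y_i), indices taken mod 5.
Σ = (-449) + (117) + (72) + (-148) + (4) = -404
Area = |Σ|/2 = 202.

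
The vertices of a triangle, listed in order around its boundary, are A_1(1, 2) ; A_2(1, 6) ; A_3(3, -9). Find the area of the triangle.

Apply the surveyor's formula: 2A = Σ (x_i·y_{i+1} − x_{i+1}·y_i), indices taken mod 3.
Cross-terms: 4, -27, 15  ⇒  Σ = -8
Area = |Σ|/2 = 4.

4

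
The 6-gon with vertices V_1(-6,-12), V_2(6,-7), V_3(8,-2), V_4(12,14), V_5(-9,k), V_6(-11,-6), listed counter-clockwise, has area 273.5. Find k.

Write out the shoelace sum; only the two edges meeting at V_5 involve k:
2·Area = [(12·k − (-9)·14) + ((-9)·(-6) − (-11)·k)] + 390
       = 23·k + 570 = 547
⇒ k = -1.

-1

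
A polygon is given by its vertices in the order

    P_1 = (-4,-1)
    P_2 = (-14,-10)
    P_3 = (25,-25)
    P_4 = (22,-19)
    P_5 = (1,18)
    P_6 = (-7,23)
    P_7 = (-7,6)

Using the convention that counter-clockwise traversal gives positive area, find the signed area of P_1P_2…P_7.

707.5

Apply the shoelace formula: 2A = Σ (x_i·y_{i+1} − x_{i+1}·y_i), indices taken mod 7.
Cross-terms: 26, 600, 75, 415, 149, 119, 31  ⇒  Σ = 1415
Signed area = Σ/2 = 707.5 (positive ⇒ counter-clockwise traversal).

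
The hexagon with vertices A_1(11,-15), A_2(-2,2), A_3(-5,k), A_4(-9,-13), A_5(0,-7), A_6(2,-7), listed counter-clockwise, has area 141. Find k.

Write out the shoelace sum; only the two edges meeting at A_3 involve k:
2·Area = [((-2)·k − (-5)·2) + ((-5)·(-13) − (-9)·k)] + 116
       = 7·k + 191 = 282
⇒ k = 13.

13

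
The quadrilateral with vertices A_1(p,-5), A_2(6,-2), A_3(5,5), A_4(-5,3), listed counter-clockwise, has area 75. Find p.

-3

The doubled signed area Σ (x_i y_{i+1} − x_{i+1} y_i) is linear in p.
With p=0 it equals 135; the coefficient of p is -5 (from the two edges through A_1).
So -5·p + 135 = 2·75 = 150 ⇒ p = -3.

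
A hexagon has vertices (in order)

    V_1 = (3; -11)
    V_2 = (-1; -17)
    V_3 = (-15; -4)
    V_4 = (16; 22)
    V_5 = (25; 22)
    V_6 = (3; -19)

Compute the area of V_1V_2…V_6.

Apply the shoelace (surveyor's) formula: 2A = Σ (x_i·y_{i+1} − x_{i+1}·y_i), indices taken mod 6.
Cross-terms: -62, -251, -266, -198, -541, 24  ⇒  Σ = -1294
Area = |Σ|/2 = 647.

647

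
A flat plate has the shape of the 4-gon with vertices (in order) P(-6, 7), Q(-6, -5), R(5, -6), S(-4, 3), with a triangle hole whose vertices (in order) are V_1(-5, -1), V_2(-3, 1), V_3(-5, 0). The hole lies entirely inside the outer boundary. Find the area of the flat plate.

Outer boundary:
Apply Gauss's area formula: 2A = Σ (x_i·y_{i+1} − x_{i+1}·y_i), indices taken mod 4.
P→Q: (-6)(-5) − (-6)(7) = 72
Q→R: (-6)(-6) − (5)(-5) = 61
R→S: (5)(3) − (-4)(-6) = -9
S→P: (-4)(7) − (-6)(3) = -10
Σ = 114
Area = |Σ|/2 = 57.
Hole:
Apply the surveyor's formula: 2A = Σ (x_i·y_{i+1} − x_{i+1}·y_i), indices taken mod 3.
V_1→V_2: (-5)(1) − (-3)(-1) = -8
V_2→V_3: (-3)(0) − (-5)(1) = 5
V_3→V_1: (-5)(-1) − (-5)(0) = 5
Σ = 2
Area = |Σ|/2 = 1.
Net area = 57 − 1 = 56.

56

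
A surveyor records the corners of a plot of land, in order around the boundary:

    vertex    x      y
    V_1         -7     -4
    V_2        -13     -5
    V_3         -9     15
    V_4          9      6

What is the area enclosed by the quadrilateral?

220

Apply the surveyor's formula: 2A = Σ (x_i·y_{i+1} − x_{i+1}·y_i), indices taken mod 4.
Cross-terms: -17, -240, -189, 6  ⇒  Σ = -440
Area = |Σ|/2 = 220.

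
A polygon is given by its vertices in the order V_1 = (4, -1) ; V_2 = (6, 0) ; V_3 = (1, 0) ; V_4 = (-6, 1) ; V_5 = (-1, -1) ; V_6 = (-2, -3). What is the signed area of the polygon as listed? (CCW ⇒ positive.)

14.5

Apply Gauss's area formula: 2A = Σ (x_i·y_{i+1} − x_{i+1}·y_i), indices taken mod 6.
Σ = (6) + (0) + (1) + (7) + (1) + (14) = 29
Signed area = Σ/2 = 14.5 (positive ⇒ counter-clockwise traversal).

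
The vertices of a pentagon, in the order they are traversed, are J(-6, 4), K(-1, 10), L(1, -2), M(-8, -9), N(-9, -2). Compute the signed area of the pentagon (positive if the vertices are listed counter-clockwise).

Σ = (-56) + (-8) + (-25) + (-65) + (-48) = -202
Signed area = Σ/2 = -101 (negative ⇒ clockwise traversal).

-101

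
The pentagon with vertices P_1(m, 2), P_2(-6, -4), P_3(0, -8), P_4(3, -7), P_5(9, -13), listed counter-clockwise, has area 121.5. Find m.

13

The doubled signed area Σ (x_i y_{i+1} − x_{i+1} y_i) is linear in m.
With m=0 it equals 126; the coefficient of m is 9 (from the two edges through P_1).
So 9·m + 126 = 2·121.5 = 243 ⇒ m = 13.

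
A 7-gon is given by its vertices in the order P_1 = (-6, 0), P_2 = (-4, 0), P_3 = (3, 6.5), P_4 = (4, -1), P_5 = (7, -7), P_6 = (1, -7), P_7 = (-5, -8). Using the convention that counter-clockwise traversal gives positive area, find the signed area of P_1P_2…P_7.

Cross-terms: 0, -26, -29, -21, -42, -43, -48  ⇒  Σ = -209
Signed area = Σ/2 = -104.5 (negative ⇒ clockwise traversal).

-104.5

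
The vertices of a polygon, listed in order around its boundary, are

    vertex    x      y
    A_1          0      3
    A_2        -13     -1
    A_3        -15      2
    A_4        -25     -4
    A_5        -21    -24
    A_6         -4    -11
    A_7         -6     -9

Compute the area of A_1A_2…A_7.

355.5

Apply Gauss's area formula: 2A = Σ (x_i·y_{i+1} − x_{i+1}·y_i), indices taken mod 7.
Σ = (39) + (-41) + (110) + (516) + (135) + (-30) + (-18) = 711
Area = |Σ|/2 = 355.5.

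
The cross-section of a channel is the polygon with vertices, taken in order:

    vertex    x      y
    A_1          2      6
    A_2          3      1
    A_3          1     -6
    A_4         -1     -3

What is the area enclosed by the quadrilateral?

Apply the shoelace (surveyor's) formula: 2A = Σ (x_i·y_{i+1} − x_{i+1}·y_i), indices taken mod 4.
Σ = (-16) + (-19) + (-9) + (0) = -44
Area = |Σ|/2 = 22.

22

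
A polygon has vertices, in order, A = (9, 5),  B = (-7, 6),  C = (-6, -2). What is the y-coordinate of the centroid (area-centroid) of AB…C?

Apply the shoelace (surveyor's) formula. First the cross-terms c_i = x_i·y_{i+1} − x_{i+1}·y_i:
  89, 50, -12  ⇒  2A = 127, A = 63.5.
Then Σ (y_i + y_{i+1})·c_i = 1143, so ȳ = 1143 / (6·63.5) = 3.

3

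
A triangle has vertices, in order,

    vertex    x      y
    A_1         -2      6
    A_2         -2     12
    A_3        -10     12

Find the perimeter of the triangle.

24

|A_1A_2| = √((0)² + (6)²) = √36 = 6
|A_2A_3| = √((-8)² + (0)²) = √64 = 8
|A_3A_1| = √((8)² + (-6)²) = √100 = 10
Perimeter = 6 + 8 + 10 = 24.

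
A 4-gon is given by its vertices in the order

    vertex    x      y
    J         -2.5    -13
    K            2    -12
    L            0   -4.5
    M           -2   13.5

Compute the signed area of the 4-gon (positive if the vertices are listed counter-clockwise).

48.875

Cross-terms: 56, -9, -9, 59.75  ⇒  Σ = 97.75
Signed area = Σ/2 = 48.875 (positive ⇒ counter-clockwise traversal).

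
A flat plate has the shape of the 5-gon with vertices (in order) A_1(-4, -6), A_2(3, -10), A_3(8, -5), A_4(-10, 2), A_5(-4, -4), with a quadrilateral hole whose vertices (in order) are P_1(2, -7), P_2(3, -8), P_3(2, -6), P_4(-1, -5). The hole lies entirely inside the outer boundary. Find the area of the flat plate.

70.5

Outer boundary:
Apply the surveyor's formula: 2A = Σ (x_i·y_{i+1} − x_{i+1}·y_i), indices taken mod 5.
A_1→A_2: (-4)(-10) − (3)(-6) = 58
A_2→A_3: (3)(-5) − (8)(-10) = 65
A_3→A_4: (8)(2) − (-10)(-5) = -34
A_4→A_5: (-10)(-4) − (-4)(2) = 48
A_5→A_1: (-4)(-6) − (-4)(-4) = 8
Σ = 145
Area = |Σ|/2 = 72.5.
Hole:
Apply the shoelace formula: 2A = Σ (x_i·y_{i+1} − x_{i+1}·y_i), indices taken mod 4.
P_1→P_2: (2)(-8) − (3)(-7) = 5
P_2→P_3: (3)(-6) − (2)(-8) = -2
P_3→P_4: (2)(-5) − (-1)(-6) = -16
P_4→P_1: (-1)(-7) − (2)(-5) = 17
Σ = 4
Area = |Σ|/2 = 2.
Net area = 72.5 − 2 = 70.5.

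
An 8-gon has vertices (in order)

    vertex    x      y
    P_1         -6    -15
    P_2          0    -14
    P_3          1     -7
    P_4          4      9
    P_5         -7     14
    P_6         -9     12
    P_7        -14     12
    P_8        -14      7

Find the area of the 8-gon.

339

P_1→P_2: (-6)(-14) − (0)(-15) = 84
P_2→P_3: (0)(-7) − (1)(-14) = 14
P_3→P_4: (1)(9) − (4)(-7) = 37
P_4→P_5: (4)(14) − (-7)(9) = 119
P_5→P_6: (-7)(12) − (-9)(14) = 42
P_6→P_7: (-9)(12) − (-14)(12) = 60
P_7→P_8: (-14)(7) − (-14)(12) = 70
P_8→P_1: (-14)(-15) − (-6)(7) = 252
Σ = 678
Area = |Σ|/2 = 339.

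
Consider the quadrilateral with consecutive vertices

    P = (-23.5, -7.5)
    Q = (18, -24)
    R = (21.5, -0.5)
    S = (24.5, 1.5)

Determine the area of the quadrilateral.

Apply the shoelace (surveyor's) formula: 2A = Σ (x_i·y_{i+1} − x_{i+1}·y_i), indices taken mod 4.
P→Q: (-23.5)(-24) − (18)(-7.5) = 699
Q→R: (18)(-0.5) − (21.5)(-24) = 507
R→S: (21.5)(1.5) − (24.5)(-0.5) = 44.5
S→P: (24.5)(-7.5) − (-23.5)(1.5) = -148.5
Σ = 1102
Area = |Σ|/2 = 551.

551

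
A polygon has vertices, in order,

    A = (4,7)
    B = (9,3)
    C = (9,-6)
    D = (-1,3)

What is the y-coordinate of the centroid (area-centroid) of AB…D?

4/3

Apply the shoelace formula. First the cross-terms c_i = x_i·y_{i+1} − x_{i+1}·y_i:
  -51, -81, 21, -19  ⇒  2A = -130, A = -65.
Then Σ (y_i + y_{i+1})·c_i = -520, so ȳ = -520 / (6·(-65)) = 4/3.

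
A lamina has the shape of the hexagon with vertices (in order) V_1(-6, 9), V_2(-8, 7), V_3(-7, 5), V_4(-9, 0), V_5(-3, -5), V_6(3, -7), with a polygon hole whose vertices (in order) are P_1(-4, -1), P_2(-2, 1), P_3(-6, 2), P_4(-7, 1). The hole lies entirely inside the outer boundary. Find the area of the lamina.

67.5

Outer boundary:
Apply the shoelace formula: 2A = Σ (x_i·y_{i+1} − x_{i+1}·y_i), indices taken mod 6.
V_1→V_2: (-6)(7) − (-8)(9) = 30
V_2→V_3: (-8)(5) − (-7)(7) = 9
V_3→V_4: (-7)(0) − (-9)(5) = 45
V_4→V_5: (-9)(-5) − (-3)(0) = 45
V_5→V_6: (-3)(-7) − (3)(-5) = 36
V_6→V_1: (3)(9) − (-6)(-7) = -15
Σ = 150
Area = |Σ|/2 = 75.
Hole:
Cross-terms: -6, 2, 8, 11  ⇒  Σ = 15
Area = |Σ|/2 = 7.5.
Net area = 75 − 7.5 = 67.5.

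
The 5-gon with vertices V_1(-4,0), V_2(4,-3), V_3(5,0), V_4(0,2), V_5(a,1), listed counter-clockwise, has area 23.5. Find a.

-3

Write out the shoelace sum; only the two edges meeting at V_5 involve a:
2·Area = [(0·1 − a·2) + (a·0 − (-4)·1)] + 37
       = -2·a + 41 = 47
⇒ a = -3.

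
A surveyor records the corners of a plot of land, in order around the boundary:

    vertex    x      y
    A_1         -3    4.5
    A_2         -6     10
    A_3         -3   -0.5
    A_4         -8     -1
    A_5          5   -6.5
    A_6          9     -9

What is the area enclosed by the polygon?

Σ = (-3) + (33) + (-1) + (57) + (13.5) + (13.5) = 113
Area = |Σ|/2 = 56.5.

56.5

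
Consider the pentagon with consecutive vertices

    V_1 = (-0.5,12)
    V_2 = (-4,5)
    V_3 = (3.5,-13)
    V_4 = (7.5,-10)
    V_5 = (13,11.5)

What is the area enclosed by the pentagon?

260.25

Apply the surveyor's formula: 2A = Σ (x_i·y_{i+1} − x_{i+1}·y_i), indices taken mod 5.
V_1→V_2: (-0.5)(5) − (-4)(12) = 45.5
V_2→V_3: (-4)(-13) − (3.5)(5) = 34.5
V_3→V_4: (3.5)(-10) − (7.5)(-13) = 62.5
V_4→V_5: (7.5)(11.5) − (13)(-10) = 216.25
V_5→V_1: (13)(12) − (-0.5)(11.5) = 161.75
Σ = 520.5
Area = |Σ|/2 = 260.25.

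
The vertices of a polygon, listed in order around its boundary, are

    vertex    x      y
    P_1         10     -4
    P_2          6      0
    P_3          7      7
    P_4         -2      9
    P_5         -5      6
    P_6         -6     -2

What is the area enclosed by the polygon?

133

Cross-terms: 24, 42, 77, 33, 46, 44  ⇒  Σ = 266
Area = |Σ|/2 = 133.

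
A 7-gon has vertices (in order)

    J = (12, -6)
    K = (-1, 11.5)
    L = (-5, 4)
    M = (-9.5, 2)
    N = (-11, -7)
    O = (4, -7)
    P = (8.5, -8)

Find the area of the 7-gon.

239.75

Apply Gauss's area formula: 2A = Σ (x_i·y_{i+1} − x_{i+1}·y_i), indices taken mod 7.
Σ = (132) + (53.5) + (28) + (88.5) + (105) + (27.5) + (45) = 479.5
Area = |Σ|/2 = 239.75.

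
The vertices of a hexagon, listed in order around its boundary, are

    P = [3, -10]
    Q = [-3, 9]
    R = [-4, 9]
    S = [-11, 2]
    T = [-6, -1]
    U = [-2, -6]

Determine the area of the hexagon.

96

Apply Gauss's area formula: 2A = Σ (x_i·y_{i+1} − x_{i+1}·y_i), indices taken mod 6.
P→Q: (3)(9) − (-3)(-10) = -3
Q→R: (-3)(9) − (-4)(9) = 9
R→S: (-4)(2) − (-11)(9) = 91
S→T: (-11)(-1) − (-6)(2) = 23
T→U: (-6)(-6) − (-2)(-1) = 34
U→P: (-2)(-10) − (3)(-6) = 38
Σ = 192
Area = |Σ|/2 = 96.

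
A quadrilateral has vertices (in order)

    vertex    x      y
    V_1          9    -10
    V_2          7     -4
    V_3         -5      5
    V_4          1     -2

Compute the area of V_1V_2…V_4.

31

Σ = (34) + (15) + (5) + (8) = 62
Area = |Σ|/2 = 31.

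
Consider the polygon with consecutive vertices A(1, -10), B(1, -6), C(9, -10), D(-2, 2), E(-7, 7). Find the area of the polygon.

54.5

Cross-terms: 4, 44, -2, 0, 63  ⇒  Σ = 109
Area = |Σ|/2 = 54.5.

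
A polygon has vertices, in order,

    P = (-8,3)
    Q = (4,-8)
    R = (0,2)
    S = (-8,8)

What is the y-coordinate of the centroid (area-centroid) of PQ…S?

Apply Gauss's area formula. First the cross-terms c_i = x_i·y_{i+1} − x_{i+1}·y_i:
  52, 8, 16, 40  ⇒  2A = 116, A = 58.
Then Σ (y_i + y_{i+1})·c_i = 292, so ȳ = 292 / (6·58) = 73/87.

73/87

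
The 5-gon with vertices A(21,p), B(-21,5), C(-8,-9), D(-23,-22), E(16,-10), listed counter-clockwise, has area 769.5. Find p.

12

Write out the shoelace sum; only the two edges meeting at A involve p:
2·Area = [(16·p − 21·(-10)) + (21·5 − (-21)·p)] + 780
       = 37·p + 1095 = 1539
⇒ p = 12.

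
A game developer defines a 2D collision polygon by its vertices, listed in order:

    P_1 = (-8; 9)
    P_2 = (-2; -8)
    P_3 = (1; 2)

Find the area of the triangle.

Apply Gauss's area formula: 2A = Σ (x_i·y_{i+1} − x_{i+1}·y_i), indices taken mod 3.
Σ = (82) + (4) + (25) = 111
Area = |Σ|/2 = 55.5.

55.5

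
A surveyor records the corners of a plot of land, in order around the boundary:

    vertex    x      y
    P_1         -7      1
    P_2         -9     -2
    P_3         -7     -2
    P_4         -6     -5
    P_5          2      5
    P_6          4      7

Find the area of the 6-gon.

38.5

Apply the shoelace formula: 2A = Σ (x_i·y_{i+1} − x_{i+1}·y_i), indices taken mod 6.
Σ = (23) + (4) + (23) + (-20) + (-6) + (53) = 77
Area = |Σ|/2 = 38.5.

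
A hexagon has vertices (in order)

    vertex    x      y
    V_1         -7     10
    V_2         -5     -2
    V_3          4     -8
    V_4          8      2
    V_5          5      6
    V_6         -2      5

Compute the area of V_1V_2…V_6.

137

Apply the surveyor's formula: 2A = Σ (x_i·y_{i+1} − x_{i+1}·y_i), indices taken mod 6.
V_1→V_2: (-7)(-2) − (-5)(10) = 64
V_2→V_3: (-5)(-8) − (4)(-2) = 48
V_3→V_4: (4)(2) − (8)(-8) = 72
V_4→V_5: (8)(6) − (5)(2) = 38
V_5→V_6: (5)(5) − (-2)(6) = 37
V_6→V_1: (-2)(10) − (-7)(5) = 15
Σ = 274
Area = |Σ|/2 = 137.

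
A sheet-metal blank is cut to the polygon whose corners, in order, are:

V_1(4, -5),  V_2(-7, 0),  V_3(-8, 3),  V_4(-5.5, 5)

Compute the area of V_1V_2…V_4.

36

Apply the shoelace formula: 2A = Σ (x_i·y_{i+1} − x_{i+1}·y_i), indices taken mod 4.
Cross-terms: -35, -21, -23.5, 7.5  ⇒  Σ = -72
Area = |Σ|/2 = 36.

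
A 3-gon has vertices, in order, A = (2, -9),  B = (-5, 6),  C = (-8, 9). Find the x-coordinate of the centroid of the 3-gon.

Apply the surveyor's formula. First the cross-terms c_i = x_i·y_{i+1} − x_{i+1}·y_i:
  -33, 3, 54  ⇒  2A = 24, A = 12.
Then Σ (x_i + x_{i+1})·c_i = -264, so x̄ = -264 / (6·12) = -11/3.

-11/3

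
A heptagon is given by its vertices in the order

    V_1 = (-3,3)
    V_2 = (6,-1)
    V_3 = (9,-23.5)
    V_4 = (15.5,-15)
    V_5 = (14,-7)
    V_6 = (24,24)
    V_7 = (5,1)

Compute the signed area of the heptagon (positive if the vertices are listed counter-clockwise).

304.875

V_1→V_2: (-3)(-1) − (6)(3) = -15
V_2→V_3: (6)(-23.5) − (9)(-1) = -132
V_3→V_4: (9)(-15) − (15.5)(-23.5) = 229.25
V_4→V_5: (15.5)(-7) − (14)(-15) = 101.5
V_5→V_6: (14)(24) − (24)(-7) = 504
V_6→V_7: (24)(1) − (5)(24) = -96
V_7→V_1: (5)(3) − (-3)(1) = 18
Σ = 609.75
Signed area = Σ/2 = 304.875 (positive ⇒ counter-clockwise traversal).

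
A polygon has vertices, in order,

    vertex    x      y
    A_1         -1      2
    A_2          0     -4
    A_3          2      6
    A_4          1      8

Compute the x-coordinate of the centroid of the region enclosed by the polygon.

Apply the surveyor's formula. First the cross-terms c_i = x_i·y_{i+1} − x_{i+1}·y_i:
  4, 8, 10, 10  ⇒  2A = 32, A = 16.
Then Σ (x_i + x_{i+1})·c_i = 42, so x̄ = 42 / (6·16) = 0.4375.

0.4375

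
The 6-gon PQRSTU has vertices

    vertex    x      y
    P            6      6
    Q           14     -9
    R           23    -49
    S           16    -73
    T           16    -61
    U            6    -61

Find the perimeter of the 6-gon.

|PQ| = √((8)² + (-15)²) = √289 = 17
|QR| = √((9)² + (-40)²) = √1681 = 41
|RS| = √((-7)² + (-24)²) = √625 = 25
|ST| = √((0)² + (12)²) = √144 = 12
|TU| = √((-10)² + (0)²) = √100 = 10
|UP| = √((0)² + (67)²) = √4489 = 67
Perimeter = 17 + 41 + 25 + 12 + 10 + 67 = 172.

172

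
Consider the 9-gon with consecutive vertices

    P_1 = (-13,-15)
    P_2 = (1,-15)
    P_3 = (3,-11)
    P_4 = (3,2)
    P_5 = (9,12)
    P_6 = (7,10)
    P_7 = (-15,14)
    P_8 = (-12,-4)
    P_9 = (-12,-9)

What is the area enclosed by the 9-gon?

Apply the surveyor's formula: 2A = Σ (x_i·y_{i+1} − x_{i+1}·y_i), indices taken mod 9.
Σ = (210) + (34) + (39) + (18) + (6) + (248) + (228) + (60) + (63) = 906
Area = |Σ|/2 = 453.

453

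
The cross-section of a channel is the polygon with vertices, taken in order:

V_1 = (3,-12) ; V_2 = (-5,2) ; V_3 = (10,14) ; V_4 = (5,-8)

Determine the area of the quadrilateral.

Σ = (-54) + (-90) + (-150) + (-36) = -330
Area = |Σ|/2 = 165.

165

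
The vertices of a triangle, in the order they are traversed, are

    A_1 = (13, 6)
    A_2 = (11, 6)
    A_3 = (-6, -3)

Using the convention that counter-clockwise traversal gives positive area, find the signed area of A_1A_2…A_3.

9

Apply the surveyor's formula: 2A = Σ (x_i·y_{i+1} − x_{i+1}·y_i), indices taken mod 3.
A_1→A_2: (13)(6) − (11)(6) = 12
A_2→A_3: (11)(-3) − (-6)(6) = 3
A_3→A_1: (-6)(6) − (13)(-3) = 3
Σ = 18
Signed area = Σ/2 = 9 (positive ⇒ counter-clockwise traversal).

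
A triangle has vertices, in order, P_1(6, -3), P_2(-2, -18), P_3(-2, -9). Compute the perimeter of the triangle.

36

|P_1P_2| = √((-8)² + (-15)²) = √289 = 17
|P_2P_3| = √((0)² + (9)²) = √81 = 9
|P_3P_1| = √((8)² + (6)²) = √100 = 10
Perimeter = 17 + 9 + 10 = 36.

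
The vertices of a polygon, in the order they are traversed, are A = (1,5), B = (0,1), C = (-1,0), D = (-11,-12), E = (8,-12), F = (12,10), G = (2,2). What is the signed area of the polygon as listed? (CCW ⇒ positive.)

239

Apply the surveyor's formula: 2A = Σ (x_i·y_{i+1} − x_{i+1}·y_i), indices taken mod 7.
Cross-terms: 1, 1, 12, 228, 224, 4, 8  ⇒  Σ = 478
Signed area = Σ/2 = 239 (positive ⇒ counter-clockwise traversal).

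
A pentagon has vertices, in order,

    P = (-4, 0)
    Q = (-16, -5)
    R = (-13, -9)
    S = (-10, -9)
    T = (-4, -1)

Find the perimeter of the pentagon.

32

|PQ| = √((-12)² + (-5)²) = √169 = 13
|QR| = √((3)² + (-4)²) = √25 = 5
|RS| = √((3)² + (0)²) = √9 = 3
|ST| = √((6)² + (8)²) = √100 = 10
|TP| = √((0)² + (1)²) = √1 = 1
Perimeter = 13 + 5 + 3 + 10 + 1 = 32.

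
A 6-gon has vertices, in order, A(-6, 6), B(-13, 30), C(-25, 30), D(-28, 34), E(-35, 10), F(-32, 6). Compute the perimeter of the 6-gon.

|AB| = √((-7)² + (24)²) = √625 = 25
|BC| = √((-12)² + (0)²) = √144 = 12
|CD| = √((-3)² + (4)²) = √25 = 5
|DE| = √((-7)² + (-24)²) = √625 = 25
|EF| = √((3)² + (-4)²) = √25 = 5
|FA| = √((26)² + (0)²) = √676 = 26
Perimeter = 25 + 12 + 5 + 25 + 5 + 26 = 98.

98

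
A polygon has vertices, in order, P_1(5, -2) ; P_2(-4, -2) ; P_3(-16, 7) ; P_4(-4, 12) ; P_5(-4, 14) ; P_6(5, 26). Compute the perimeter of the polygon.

|P_1P_2| = √((-9)² + (0)²) = √81 = 9
|P_2P_3| = √((-12)² + (9)²) = √225 = 15
|P_3P_4| = √((12)² + (5)²) = √169 = 13
|P_4P_5| = √((0)² + (2)²) = √4 = 2
|P_5P_6| = √((9)² + (12)²) = √225 = 15
|P_6P_1| = √((0)² + (-28)²) = √784 = 28
Perimeter = 9 + 15 + 13 + 2 + 15 + 28 = 82.

82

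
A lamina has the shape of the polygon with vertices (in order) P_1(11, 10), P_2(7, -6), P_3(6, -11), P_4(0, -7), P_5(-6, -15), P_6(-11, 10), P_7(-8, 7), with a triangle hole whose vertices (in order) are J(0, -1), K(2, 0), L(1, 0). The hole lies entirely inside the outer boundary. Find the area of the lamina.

319.5

Outer boundary:
Cross-terms: -136, -41, -42, -42, -225, 3, -157  ⇒  Σ = -640
Area = |Σ|/2 = 320.
Hole:
Apply the shoelace (surveyor's) formula: 2A = Σ (x_i·y_{i+1} − x_{i+1}·y_i), indices taken mod 3.
Σ = (2) + (0) + (-1) = 1
Area = |Σ|/2 = 0.5.
Net area = 320 − 0.5 = 319.5.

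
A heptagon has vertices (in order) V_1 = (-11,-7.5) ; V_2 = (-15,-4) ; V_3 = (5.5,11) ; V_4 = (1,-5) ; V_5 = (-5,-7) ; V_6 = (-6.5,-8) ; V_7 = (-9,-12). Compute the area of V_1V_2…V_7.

Apply the surveyor's formula: 2A = Σ (x_i·y_{i+1} − x_{i+1}·y_i), indices taken mod 7.
Σ = (-68.5) + (-143) + (-38.5) + (-32) + (-5.5) + (6) + (-64.5) = -346
Area = |Σ|/2 = 173.

173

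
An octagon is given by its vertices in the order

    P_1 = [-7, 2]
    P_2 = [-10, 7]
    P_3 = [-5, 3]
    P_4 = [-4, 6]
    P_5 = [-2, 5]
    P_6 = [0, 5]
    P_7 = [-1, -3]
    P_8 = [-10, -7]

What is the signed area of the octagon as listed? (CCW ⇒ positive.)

Apply the surveyor's formula: 2A = Σ (x_i·y_{i+1} − x_{i+1}·y_i), indices taken mod 8.
Cross-terms: -29, 5, -18, -8, -10, 5, -23, -69  ⇒  Σ = -147
Signed area = Σ/2 = -73.5 (negative ⇒ clockwise traversal).

-73.5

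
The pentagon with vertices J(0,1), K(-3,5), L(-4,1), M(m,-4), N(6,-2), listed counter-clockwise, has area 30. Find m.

Write out the shoelace sum; only the two edges meeting at M involve m:
2·Area = [((-4)·(-4) − m·1) + (m·(-2) − 6·(-4))] + 26
       = -3·m + 66 = 60
⇒ m = 2.

2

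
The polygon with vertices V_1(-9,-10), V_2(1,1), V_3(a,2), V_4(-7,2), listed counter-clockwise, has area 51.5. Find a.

-2

The doubled signed area Σ (x_i y_{i+1} − x_{i+1} y_i) is linear in a.
With a=0 it equals 105; the coefficient of a is 1 (from the two edges through V_3).
So 1·a + 105 = 2·51.5 = 103 ⇒ a = -2.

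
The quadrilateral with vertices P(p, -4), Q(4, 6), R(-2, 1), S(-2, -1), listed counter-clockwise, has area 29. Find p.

2

The doubled signed area Σ (x_i y_{i+1} − x_{i+1} y_i) is linear in p.
With p=0 it equals 44; the coefficient of p is 7 (from the two edges through P).
So 7·p + 44 = 2·29 = 58 ⇒ p = 2.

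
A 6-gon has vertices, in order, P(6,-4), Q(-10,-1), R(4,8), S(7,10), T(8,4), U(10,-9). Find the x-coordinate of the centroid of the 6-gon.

Apply the shoelace formula. First the cross-terms c_i = x_i·y_{i+1} − x_{i+1}·y_i:
  -46, -76, -16, -52, -112, 14  ⇒  2A = -288, A = -144.
Then Σ (x_i + x_{i+1})·c_i = -2108, so x̄ = -2108 / (6·(-144)) = 527/216.

527/216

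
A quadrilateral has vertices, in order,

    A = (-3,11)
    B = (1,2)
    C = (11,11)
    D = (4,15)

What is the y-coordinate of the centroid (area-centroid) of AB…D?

28/3

Apply Gauss's area formula. First the cross-terms c_i = x_i·y_{i+1} − x_{i+1}·y_i:
  -17, -11, 121, 89  ⇒  2A = 182, A = 91.
Then Σ (y_i + y_{i+1})·c_i = 5096, so ȳ = 5096 / (6·91) = 28/3.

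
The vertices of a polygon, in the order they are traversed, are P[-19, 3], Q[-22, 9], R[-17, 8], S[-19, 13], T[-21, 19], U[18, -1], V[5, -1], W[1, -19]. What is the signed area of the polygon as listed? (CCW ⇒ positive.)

Apply Gauss's area formula: 2A = Σ (x_i·y_{i+1} − x_{i+1}·y_i), indices taken mod 8.
Σ = (-105) + (-23) + (-69) + (-88) + (-321) + (-13) + (-94) + (-358) = -1071
Signed area = Σ/2 = -535.5 (negative ⇒ clockwise traversal).

-535.5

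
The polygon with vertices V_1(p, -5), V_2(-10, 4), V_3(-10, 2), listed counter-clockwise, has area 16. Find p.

The doubled signed area Σ (x_i y_{i+1} − x_{i+1} y_i) is linear in p.
With p=0 it equals 20; the coefficient of p is 2 (from the two edges through V_1).
So 2·p + 20 = 2·16 = 32 ⇒ p = 6.

6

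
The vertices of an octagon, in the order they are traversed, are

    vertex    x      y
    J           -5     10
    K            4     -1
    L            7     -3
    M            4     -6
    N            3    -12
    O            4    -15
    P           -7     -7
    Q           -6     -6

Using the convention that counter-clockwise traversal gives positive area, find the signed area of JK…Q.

-160

Cross-terms: -35, -5, -30, -30, 3, -133, 0, -90  ⇒  Σ = -320
Signed area = Σ/2 = -160 (negative ⇒ clockwise traversal).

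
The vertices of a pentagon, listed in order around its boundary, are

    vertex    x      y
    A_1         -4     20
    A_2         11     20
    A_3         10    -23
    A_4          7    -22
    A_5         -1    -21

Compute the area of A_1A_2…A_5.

542.5

Σ = (-300) + (-453) + (-59) + (-169) + (-104) = -1085
Area = |Σ|/2 = 542.5.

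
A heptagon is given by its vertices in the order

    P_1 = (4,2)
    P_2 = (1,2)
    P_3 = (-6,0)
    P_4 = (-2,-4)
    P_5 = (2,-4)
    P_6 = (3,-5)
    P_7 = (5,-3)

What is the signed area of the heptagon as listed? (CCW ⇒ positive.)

Apply Gauss's area formula: 2A = Σ (x_i·y_{i+1} − x_{i+1}·y_i), indices taken mod 7.
Σ = (6) + (12) + (24) + (16) + (2) + (16) + (22) = 98
Signed area = Σ/2 = 49 (positive ⇒ counter-clockwise traversal).

49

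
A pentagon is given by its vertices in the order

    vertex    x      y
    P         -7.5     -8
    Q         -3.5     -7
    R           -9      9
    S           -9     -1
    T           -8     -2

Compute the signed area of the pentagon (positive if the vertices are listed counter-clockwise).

39.5

Apply the surveyor's formula: 2A = Σ (x_i·y_{i+1} − x_{i+1}·y_i), indices taken mod 5.
P→Q: (-7.5)(-7) − (-3.5)(-8) = 24.5
Q→R: (-3.5)(9) − (-9)(-7) = -94.5
R→S: (-9)(-1) − (-9)(9) = 90
S→T: (-9)(-2) − (-8)(-1) = 10
T→P: (-8)(-8) − (-7.5)(-2) = 49
Σ = 79
Signed area = Σ/2 = 39.5 (positive ⇒ counter-clockwise traversal).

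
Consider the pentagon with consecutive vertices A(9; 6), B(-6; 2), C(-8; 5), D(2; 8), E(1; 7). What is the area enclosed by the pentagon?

A→B: (9)(2) − (-6)(6) = 54
B→C: (-6)(5) − (-8)(2) = -14
C→D: (-8)(8) − (2)(5) = -74
D→E: (2)(7) − (1)(8) = 6
E→A: (1)(6) − (9)(7) = -57
Σ = -85
Area = |Σ|/2 = 42.5.

42.5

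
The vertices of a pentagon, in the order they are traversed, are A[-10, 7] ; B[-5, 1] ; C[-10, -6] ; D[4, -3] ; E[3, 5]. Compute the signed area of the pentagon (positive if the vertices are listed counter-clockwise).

Σ = (25) + (40) + (54) + (29) + (71) = 219
Signed area = Σ/2 = 109.5 (positive ⇒ counter-clockwise traversal).

109.5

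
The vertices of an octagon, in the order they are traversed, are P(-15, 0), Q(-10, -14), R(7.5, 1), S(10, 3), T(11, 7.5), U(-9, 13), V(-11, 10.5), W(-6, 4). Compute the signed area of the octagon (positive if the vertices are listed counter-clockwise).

348.75

Σ = (210) + (95) + (12.5) + (42) + (210.5) + (48.5) + (19) + (60) = 697.5
Signed area = Σ/2 = 348.75 (positive ⇒ counter-clockwise traversal).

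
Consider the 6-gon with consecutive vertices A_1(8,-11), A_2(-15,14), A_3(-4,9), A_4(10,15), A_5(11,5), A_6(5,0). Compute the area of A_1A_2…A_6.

238.5

Apply the surveyor's formula: 2A = Σ (x_i·y_{i+1} − x_{i+1}·y_i), indices taken mod 6.
A_1→A_2: (8)(14) − (-15)(-11) = -53
A_2→A_3: (-15)(9) − (-4)(14) = -79
A_3→A_4: (-4)(15) − (10)(9) = -150
A_4→A_5: (10)(5) − (11)(15) = -115
A_5→A_6: (11)(0) − (5)(5) = -25
A_6→A_1: (5)(-11) − (8)(0) = -55
Σ = -477
Area = |Σ|/2 = 238.5.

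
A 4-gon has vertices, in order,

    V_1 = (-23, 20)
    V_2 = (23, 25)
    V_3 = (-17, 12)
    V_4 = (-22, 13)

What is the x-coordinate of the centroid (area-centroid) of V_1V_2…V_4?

Apply Gauss's area formula. First the cross-terms c_i = x_i·y_{i+1} − x_{i+1}·y_i:
  -1035, 701, 43, -141  ⇒  2A = -432, A = -216.
Then Σ (x_i + x_{i+1})·c_i = 8874, so x̄ = 8874 / (6·(-216)) = -493/72.

-493/72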